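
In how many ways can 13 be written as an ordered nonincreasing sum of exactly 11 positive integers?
p(13, 11 parts) = 2

Partitions of n into exactly k parts ↔ partitions of n − k into at most k parts (subtract 1 from each part). For n = 13, k = 11, the partitions are: 3+1+1+1+1+1+1+1+1+1+1, 2+2+1+1+1+1+1+1+1+1+1. Count = 2.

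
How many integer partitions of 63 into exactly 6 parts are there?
p(63, 6 parts) = 15944

Partitions of n into exactly k parts are in bijection with partitions of n − k into at most k parts (subtract 1 from each part). So p(63, exactly 6) = p(57, parts ≤ 6). Computing via the recurrence p(m, j) = p(m, j−1) + p(m−j, j) gives 15944.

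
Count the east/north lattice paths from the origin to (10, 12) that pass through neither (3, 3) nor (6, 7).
Number of paths = 289830

Inclusion–exclusion. Total paths: C(22, 10) = 646646. Through P₁: C(6, 3)·C(16, 7) = 228800. Through P₂: C(13, 6)·C(9, 4) = 216216. Since P₁ is strictly southwest of P₂, a monotone path through both must visit P₁ then P₂; paths through both = C(6, 3)·C(7, 3)·C(9, 4) = 88200. Avoid both = 646646 − 228800 − 216216 + 88200 = 289830.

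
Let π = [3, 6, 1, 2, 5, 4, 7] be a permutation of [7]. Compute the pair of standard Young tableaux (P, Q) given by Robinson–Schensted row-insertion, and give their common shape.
P = [1, 2, 4, 7] / [3, 5] / [6];  Q = [1, 2, 5, 7] / [3, 4] / [6];  common shape = (4, 2, 1)

Row-insert the values π_1, π_2, … into P one at a time, bumping the leftmost entry strictly greater than the inserted value down to the next row. The recording tableau Q records, in position (i, j), the step at which that cell was added to P.
  Insert 3 (step 1): P = [3];  Q = [1]
  Insert 6 (step 2): P = [3, 6];  Q = [1, 2]
  Insert 1 (step 3): P = [1, 6] / [3];  Q = [1, 2] / [3]
  Insert 2 (step 4): P = [1, 2] / [3, 6];  Q = [1, 2] / [3, 4]
  Insert 5 (step 5): P = [1, 2, 5] / [3, 6];  Q = [1, 2, 5] / [3, 4]
  Insert 4 (step 6): P = [1, 2, 4] / [3, 5] / [6];  Q = [1, 2, 5] / [3, 4] / [6]
  Insert 7 (step 7): P = [1, 2, 4, 7] / [3, 5] / [6];  Q = [1, 2, 5, 7] / [3, 4] / [6]
Final shape: (4, 2, 1).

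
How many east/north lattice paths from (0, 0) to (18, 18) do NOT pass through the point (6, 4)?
Number of paths = 7047018300

Total paths from (0, 0) to (18, 18): C(36, 18) = 9075135300. Paths through (6, 4): (paths (0, 0) → (6, 4)) × (paths (6, 4) → (18, 18)) = C(10, 6) · C(26, 12) = 210 · 9657700 = 2028117000. Avoidance count = 9075135300 − 2028117000 = 7047018300.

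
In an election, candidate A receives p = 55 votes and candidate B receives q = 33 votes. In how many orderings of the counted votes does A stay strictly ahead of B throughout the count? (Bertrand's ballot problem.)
Strict-lead orderings = 420607376074008214179564

Total orderings of the 88 votes with 55 for A: C(88, 55) = 1682429504296032856718256. By the Bertrand ballot formula (Cycle Lemma / reflection principle), the number of orderings in which A is strictly ahead of B throughout is (p − q)/(p + q) · C(p + q, p) = (55 − 33)/(55 + 33) · 1682429504296032856718256 = 420607376074008214179564.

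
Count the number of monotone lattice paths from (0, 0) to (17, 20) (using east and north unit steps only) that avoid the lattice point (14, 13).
Number of paths = 13498372710

Total paths from (0, 0) to (17, 20): C(37, 17) = 15905368710. Paths through (14, 13): (paths (0, 0) → (14, 13)) × (paths (14, 13) → (17, 20)) = C(27, 14) · C(10, 3) = 20058300 · 120 = 2406996000. Avoidance count = 15905368710 − 2406996000 = 13498372710.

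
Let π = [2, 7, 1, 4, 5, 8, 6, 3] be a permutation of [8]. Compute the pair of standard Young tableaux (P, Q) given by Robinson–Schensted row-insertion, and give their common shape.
P = [1, 3, 5, 6] / [2, 4, 8] / [7];  Q = [1, 2, 5, 6] / [3, 4, 7] / [8];  common shape = (4, 3, 1)

Row-insert the values π_1, π_2, … into P one at a time, bumping the leftmost entry strictly greater than the inserted value down to the next row. The recording tableau Q records, in position (i, j), the step at which that cell was added to P.
  Insert 2 (step 1): P = [2];  Q = [1]
  Insert 7 (step 2): P = [2, 7];  Q = [1, 2]
  Insert 1 (step 3): P = [1, 7] / [2];  Q = [1, 2] / [3]
  Insert 4 (step 4): P = [1, 4] / [2, 7];  Q = [1, 2] / [3, 4]
  Insert 5 (step 5): P = [1, 4, 5] / [2, 7];  Q = [1, 2, 5] / [3, 4]
  Insert 8 (step 6): P = [1, 4, 5, 8] / [2, 7];  Q = [1, 2, 5, 6] / [3, 4]
  Insert 6 (step 7): P = [1, 4, 5, 6] / [2, 7, 8];  Q = [1, 2, 5, 6] / [3, 4, 7]
  Insert 3 (step 8): P = [1, 3, 5, 6] / [2, 4, 8] / [7];  Q = [1, 2, 5, 6] / [3, 4, 7] / [8]
Final shape: (4, 3, 1).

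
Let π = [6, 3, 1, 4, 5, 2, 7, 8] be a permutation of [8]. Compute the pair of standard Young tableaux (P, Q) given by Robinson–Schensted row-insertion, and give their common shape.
P = [1, 2, 5, 7, 8] / [3, 4] / [6];  Q = [1, 4, 5, 7, 8] / [2, 6] / [3];  common shape = (5, 2, 1)

Row-insert the values π_1, π_2, … into P one at a time, bumping the leftmost entry strictly greater than the inserted value down to the next row. The recording tableau Q records, in position (i, j), the step at which that cell was added to P.
  Insert 6 (step 1): P = [6];  Q = [1]
  Insert 3 (step 2): P = [3] / [6];  Q = [1] / [2]
  Insert 1 (step 3): P = [1] / [3] / [6];  Q = [1] / [2] / [3]
  Insert 4 (step 4): P = [1, 4] / [3] / [6];  Q = [1, 4] / [2] / [3]
  Insert 5 (step 5): P = [1, 4, 5] / [3] / [6];  Q = [1, 4, 5] / [2] / [3]
  Insert 2 (step 6): P = [1, 2, 5] / [3, 4] / [6];  Q = [1, 4, 5] / [2, 6] / [3]
  Insert 7 (step 7): P = [1, 2, 5, 7] / [3, 4] / [6];  Q = [1, 4, 5, 7] / [2, 6] / [3]
  Insert 8 (step 8): P = [1, 2, 5, 7, 8] / [3, 4] / [6];  Q = [1, 4, 5, 7, 8] / [2, 6] / [3]
Final shape: (5, 2, 1).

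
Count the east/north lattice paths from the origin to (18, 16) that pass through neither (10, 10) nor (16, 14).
Number of paths = 1009395672

Inclusion–exclusion. Total paths: C(34, 18) = 2203961430. Through P₁: C(20, 10)·C(14, 8) = 554822268. Through P₂: C(30, 16)·C(4, 2) = 872536050. Since P₁ is strictly southwest of P₂, a monotone path through both must visit P₁ then P₂; paths through both = C(20, 10)·C(10, 6)·C(4, 2) = 232792560. Avoid both = 2203961430 − 554822268 − 872536050 + 232792560 = 1009395672.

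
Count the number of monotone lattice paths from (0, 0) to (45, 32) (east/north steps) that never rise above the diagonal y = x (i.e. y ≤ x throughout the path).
Number of paths = 1403791593450259822270

By the reflection principle (André's argument), the number of monotone paths to (45, 32) with n ≤ m that never go above y = x is C(77, 45) − C(77, 46) = 4612458092765139416030 − 3208666499314879593760 = 1403791593450259822270.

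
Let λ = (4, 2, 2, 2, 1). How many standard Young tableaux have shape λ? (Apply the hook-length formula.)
# SYT of shape (4, 2, 2, 2, 1) = 1155

Hook-length formula: f^λ = n! / Π hook(c), product over all cells c of the Young diagram. For λ = (4, 2, 2, 2, 1), n = 11 boxes. Hook lengths by row (left-to-right, top-to-bottom): [8, 6, 2, 1]; [5, 3]; [4, 2]; [3, 1]; [1]. Product of hooks = 34560. So f^λ = 11! / 34560 = 39916800 / 34560 = 1155.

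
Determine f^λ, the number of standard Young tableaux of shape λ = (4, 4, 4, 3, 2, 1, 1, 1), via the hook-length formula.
# SYT of shape (4, 4, 4, 3, 2, 1, 1, 1) = 51597312

Hook-length formula: f^λ = n! / Π hook(c), product over all cells c of the Young diagram. For λ = (4, 4, 4, 3, 2, 1, 1, 1), n = 20 boxes. Hook lengths by row (left-to-right, top-to-bottom): [11, 7, 5, 3]; [10, 6, 4, 2]; [9, 5, 3, 1]; [7, 3, 1]; [5, 1]; [3]; [2]; [1]. Product of hooks = 47151720000. So f^λ = 20! / 47151720000 = 2432902008176640000 / 47151720000 = 51597312.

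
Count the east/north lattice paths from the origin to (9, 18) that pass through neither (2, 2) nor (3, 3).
Number of paths = 2781771

Inclusion–exclusion. Total paths: C(27, 9) = 4686825. Through P₁: C(4, 2)·C(23, 7) = 1470942. Through P₂: C(6, 3)·C(21, 6) = 1085280. Since P₁ is strictly southwest of P₂, a monotone path through both must visit P₁ then P₂; paths through both = C(4, 2)·C(2, 1)·C(21, 6) = 651168. Avoid both = 4686825 − 1470942 − 1085280 + 651168 = 2781771.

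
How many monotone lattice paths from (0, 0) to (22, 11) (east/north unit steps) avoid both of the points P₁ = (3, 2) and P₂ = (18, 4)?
Number of paths = 122502570

Inclusion–exclusion. Total paths: C(33, 22) = 193536720. Through P₁: C(5, 3)·C(28, 19) = 69069000. Through P₂: C(22, 18)·C(11, 4) = 2413950. Since P₁ is strictly southwest of P₂, a monotone path through both must visit P₁ then P₂; paths through both = C(5, 3)·C(17, 15)·C(11, 4) = 448800. Avoid both = 193536720 − 69069000 − 2413950 + 448800 = 122502570.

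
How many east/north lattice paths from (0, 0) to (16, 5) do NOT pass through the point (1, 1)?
Number of paths = 12597

Total paths from (0, 0) to (16, 5): C(21, 16) = 20349. Paths through (1, 1): (paths (0, 0) → (1, 1)) × (paths (1, 1) → (16, 5)) = C(2, 1) · C(19, 15) = 2 · 3876 = 7752. Avoidance count = 20349 − 7752 = 12597.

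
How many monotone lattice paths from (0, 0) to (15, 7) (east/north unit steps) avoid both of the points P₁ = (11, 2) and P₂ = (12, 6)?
Number of paths = 88020

Inclusion–exclusion. Total paths: C(22, 15) = 170544. Through P₁: C(13, 11)·C(9, 4) = 9828. Through P₂: C(18, 12)·C(4, 3) = 74256. Since P₁ is strictly southwest of P₂, a monotone path through both must visit P₁ then P₂; paths through both = C(13, 11)·C(5, 1)·C(4, 3) = 1560. Avoid both = 170544 − 9828 − 74256 + 1560 = 88020.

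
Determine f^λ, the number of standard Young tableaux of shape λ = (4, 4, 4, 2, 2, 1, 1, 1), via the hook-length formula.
# SYT of shape (4, 4, 4, 2, 2, 1, 1, 1) = 11286912

Hook-length formula: f^λ = n! / Π hook(c), product over all cells c of the Young diagram. For λ = (4, 4, 4, 2, 2, 1, 1, 1), n = 19 boxes. Hook lengths by row (left-to-right, top-to-bottom): [11, 7, 4, 3]; [10, 6, 3, 2]; [9, 5, 2, 1]; [6, 2]; [5, 1]; [3]; [2]; [1]. Product of hooks = 10777536000. So f^λ = 19! / 10777536000 = 121645100408832000 / 10777536000 = 11286912.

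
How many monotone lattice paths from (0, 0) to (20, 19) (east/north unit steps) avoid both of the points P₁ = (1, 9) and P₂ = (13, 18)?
Number of paths = 67096454110

Inclusion–exclusion. Total paths: C(39, 20) = 68923264410. Through P₁: C(10, 1)·C(29, 19) = 200300100. Through P₂: C(31, 13)·C(8, 7) = 1650024600. Since P₁ is strictly southwest of P₂, a monotone path through both must visit P₁ then P₂; paths through both = C(10, 1)·C(21, 12)·C(8, 7) = 23514400. Avoid both = 68923264410 − 200300100 − 1650024600 + 23514400 = 67096454110.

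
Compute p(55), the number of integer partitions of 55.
p(55) = 451276

Compute p(n) via the recurrence p(n, m) = p(n, m−1) + p(n−m, m), where p(n, m) counts partitions of n with all parts ≤ m and p(n) = p(n, n). The base cases are p(0, m) = 1 and p(n, 0) = 0 for n > 0. Filling the table yields p(55) = 451276. (Euler's pentagonal recurrence is an alternative.)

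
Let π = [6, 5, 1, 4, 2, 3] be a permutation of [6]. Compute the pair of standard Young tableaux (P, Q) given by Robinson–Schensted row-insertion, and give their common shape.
P = [1, 2, 3] / [4] / [5] / [6];  Q = [1, 4, 6] / [2] / [3] / [5];  common shape = (3, 1, 1, 1)

Row-insert the values π_1, π_2, … into P one at a time, bumping the leftmost entry strictly greater than the inserted value down to the next row. The recording tableau Q records, in position (i, j), the step at which that cell was added to P.
  Insert 6 (step 1): P = [6];  Q = [1]
  Insert 5 (step 2): P = [5] / [6];  Q = [1] / [2]
  Insert 1 (step 3): P = [1] / [5] / [6];  Q = [1] / [2] / [3]
  Insert 4 (step 4): P = [1, 4] / [5] / [6];  Q = [1, 4] / [2] / [3]
  Insert 2 (step 5): P = [1, 2] / [4] / [5] / [6];  Q = [1, 4] / [2] / [3] / [5]
  Insert 3 (step 6): P = [1, 2, 3] / [4] / [5] / [6];  Q = [1, 4, 6] / [2] / [3] / [5]
Final shape: (3, 1, 1, 1).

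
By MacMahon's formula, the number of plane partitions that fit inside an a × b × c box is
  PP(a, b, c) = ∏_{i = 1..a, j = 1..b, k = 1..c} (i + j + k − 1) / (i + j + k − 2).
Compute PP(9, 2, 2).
PP(9, 2, 2) = 1210

Evaluate the triple product over i = 1..9, j = 1..2, k = 1..2. The factors are (2/1) · (3/2) · (3/2) · (4/3) · (3/2) · (4/3) · (4/3) · (5/4) · … (36 factors total). The numerators and denominators telescope so the product is an integer; carrying out the multiplication exactly gives PP(9, 2, 2) = 1210.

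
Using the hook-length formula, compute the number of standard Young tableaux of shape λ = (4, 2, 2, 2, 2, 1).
# SYT of shape (4, 2, 2, 2, 2, 1) = 5720

Hook-length formula: f^λ = n! / Π hook(c), product over all cells c of the Young diagram. For λ = (4, 2, 2, 2, 2, 1), n = 13 boxes. Hook lengths by row (left-to-right, top-to-bottom): [9, 7, 2, 1]; [6, 4]; [5, 3]; [4, 2]; [3, 1]; [1]. Product of hooks = 1088640. So f^λ = 13! / 1088640 = 6227020800 / 1088640 = 5720.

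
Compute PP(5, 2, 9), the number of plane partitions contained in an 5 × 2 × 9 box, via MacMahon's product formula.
PP(5, 2, 9) = 1002001

Evaluate the triple product over i = 1..5, j = 1..2, k = 1..9. The factors are (2/1) · (3/2) · (4/3) · (5/4) · (6/5) · (7/6) · (8/7) · (9/8) · … (90 factors total). The numerators and denominators telescope so the product is an integer; carrying out the multiplication exactly gives PP(5, 2, 9) = 1002001.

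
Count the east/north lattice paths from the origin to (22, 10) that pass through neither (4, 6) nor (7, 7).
Number of paths = 60861018

Inclusion–exclusion. Total paths: C(32, 22) = 64512240. Through P₁: C(10, 4)·C(22, 18) = 1536150. Through P₂: C(14, 7)·C(18, 15) = 2800512. Since P₁ is strictly southwest of P₂, a monotone path through both must visit P₁ then P₂; paths through both = C(10, 4)·C(4, 3)·C(18, 15) = 685440. Avoid both = 64512240 − 1536150 − 2800512 + 685440 = 60861018.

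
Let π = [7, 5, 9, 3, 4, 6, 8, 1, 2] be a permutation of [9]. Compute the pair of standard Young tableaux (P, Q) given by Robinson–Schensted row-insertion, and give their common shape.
P = [1, 2, 6, 8] / [3, 4] / [5, 9] / [7];  Q = [1, 3, 6, 7] / [2, 5] / [4, 9] / [8];  common shape = (4, 2, 2, 1)

Row-insert the values π_1, π_2, … into P one at a time, bumping the leftmost entry strictly greater than the inserted value down to the next row. The recording tableau Q records, in position (i, j), the step at which that cell was added to P.
  Insert 7 (step 1): P = [7];  Q = [1]
  Insert 5 (step 2): P = [5] / [7];  Q = [1] / [2]
  Insert 9 (step 3): P = [5, 9] / [7];  Q = [1, 3] / [2]
  Insert 3 (step 4): P = [3, 9] / [5] / [7];  Q = [1, 3] / [2] / [4]
  Insert 4 (step 5): P = [3, 4] / [5, 9] / [7];  Q = [1, 3] / [2, 5] / [4]
  Insert 6 (step 6): P = [3, 4, 6] / [5, 9] / [7];  Q = [1, 3, 6] / [2, 5] / [4]
  Insert 8 (step 7): P = [3, 4, 6, 8] / [5, 9] / [7];  Q = [1, 3, 6, 7] / [2, 5] / [4]
  Insert 1 (step 8): P = [1, 4, 6, 8] / [3, 9] / [5] / [7];  Q = [1, 3, 6, 7] / [2, 5] / [4] / [8]
  Insert 2 (step 9): P = [1, 2, 6, 8] / [3, 4] / [5, 9] / [7];  Q = [1, 3, 6, 7] / [2, 5] / [4, 9] / [8]
Final shape: (4, 2, 2, 1).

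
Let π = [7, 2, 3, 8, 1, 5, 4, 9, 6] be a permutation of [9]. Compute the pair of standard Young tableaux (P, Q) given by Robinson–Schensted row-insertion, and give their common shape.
P = [1, 3, 4, 6] / [2, 5, 9] / [7, 8];  Q = [1, 3, 4, 8] / [2, 6, 9] / [5, 7];  common shape = (4, 3, 2)

Row-insert the values π_1, π_2, … into P one at a time, bumping the leftmost entry strictly greater than the inserted value down to the next row. The recording tableau Q records, in position (i, j), the step at which that cell was added to P.
  Insert 7 (step 1): P = [7];  Q = [1]
  Insert 2 (step 2): P = [2] / [7];  Q = [1] / [2]
  Insert 3 (step 3): P = [2, 3] / [7];  Q = [1, 3] / [2]
  Insert 8 (step 4): P = [2, 3, 8] / [7];  Q = [1, 3, 4] / [2]
  Insert 1 (step 5): P = [1, 3, 8] / [2] / [7];  Q = [1, 3, 4] / [2] / [5]
  Insert 5 (step 6): P = [1, 3, 5] / [2, 8] / [7];  Q = [1, 3, 4] / [2, 6] / [5]
  Insert 4 (step 7): P = [1, 3, 4] / [2, 5] / [7, 8];  Q = [1, 3, 4] / [2, 6] / [5, 7]
  Insert 9 (step 8): P = [1, 3, 4, 9] / [2, 5] / [7, 8];  Q = [1, 3, 4, 8] / [2, 6] / [5, 7]
  Insert 6 (step 9): P = [1, 3, 4, 6] / [2, 5, 9] / [7, 8];  Q = [1, 3, 4, 8] / [2, 6, 9] / [5, 7]
Final shape: (4, 3, 2).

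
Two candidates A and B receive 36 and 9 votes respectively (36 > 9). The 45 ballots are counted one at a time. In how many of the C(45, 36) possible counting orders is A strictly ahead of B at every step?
Strict-lead orderings = 531697881

Total orderings of the 45 votes with 36 for A: C(45, 36) = 886163135. By the Bertrand ballot formula (Cycle Lemma / reflection principle), the number of orderings in which A is strictly ahead of B throughout is (p − q)/(p + q) · C(p + q, p) = (36 − 9)/(36 + 9) · 886163135 = 531697881.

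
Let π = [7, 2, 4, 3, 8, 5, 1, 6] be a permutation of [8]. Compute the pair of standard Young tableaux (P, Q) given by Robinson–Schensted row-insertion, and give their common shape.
P = [1, 3, 5, 6] / [2, 8] / [4] / [7];  Q = [1, 3, 5, 8] / [2, 6] / [4] / [7];  common shape = (4, 2, 1, 1)

Row-insert the values π_1, π_2, … into P one at a time, bumping the leftmost entry strictly greater than the inserted value down to the next row. The recording tableau Q records, in position (i, j), the step at which that cell was added to P.
  Insert 7 (step 1): P = [7];  Q = [1]
  Insert 2 (step 2): P = [2] / [7];  Q = [1] / [2]
  Insert 4 (step 3): P = [2, 4] / [7];  Q = [1, 3] / [2]
  Insert 3 (step 4): P = [2, 3] / [4] / [7];  Q = [1, 3] / [2] / [4]
  Insert 8 (step 5): P = [2, 3, 8] / [4] / [7];  Q = [1, 3, 5] / [2] / [4]
  Insert 5 (step 6): P = [2, 3, 5] / [4, 8] / [7];  Q = [1, 3, 5] / [2, 6] / [4]
  Insert 1 (step 7): P = [1, 3, 5] / [2, 8] / [4] / [7];  Q = [1, 3, 5] / [2, 6] / [4] / [7]
  Insert 6 (step 8): P = [1, 3, 5, 6] / [2, 8] / [4] / [7];  Q = [1, 3, 5, 8] / [2, 6] / [4] / [7]
Final shape: (4, 2, 1, 1).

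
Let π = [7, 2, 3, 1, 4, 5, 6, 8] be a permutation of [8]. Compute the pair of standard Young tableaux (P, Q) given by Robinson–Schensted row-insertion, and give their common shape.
P = [1, 3, 4, 5, 6, 8] / [2] / [7];  Q = [1, 3, 5, 6, 7, 8] / [2] / [4];  common shape = (6, 1, 1)

Row-insert the values π_1, π_2, … into P one at a time, bumping the leftmost entry strictly greater than the inserted value down to the next row. The recording tableau Q records, in position (i, j), the step at which that cell was added to P.
  Insert 7 (step 1): P = [7];  Q = [1]
  Insert 2 (step 2): P = [2] / [7];  Q = [1] / [2]
  Insert 3 (step 3): P = [2, 3] / [7];  Q = [1, 3] / [2]
  Insert 1 (step 4): P = [1, 3] / [2] / [7];  Q = [1, 3] / [2] / [4]
  Insert 4 (step 5): P = [1, 3, 4] / [2] / [7];  Q = [1, 3, 5] / [2] / [4]
  Insert 5 (step 6): P = [1, 3, 4, 5] / [2] / [7];  Q = [1, 3, 5, 6] / [2] / [4]
  Insert 6 (step 7): P = [1, 3, 4, 5, 6] / [2] / [7];  Q = [1, 3, 5, 6, 7] / [2] / [4]
  Insert 8 (step 8): P = [1, 3, 4, 5, 6, 8] / [2] / [7];  Q = [1, 3, 5, 6, 7, 8] / [2] / [4]
Final shape: (6, 1, 1).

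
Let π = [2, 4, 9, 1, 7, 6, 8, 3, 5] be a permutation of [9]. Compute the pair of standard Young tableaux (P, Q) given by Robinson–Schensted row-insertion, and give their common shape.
P = [1, 3, 5, 8] / [2, 4, 6] / [7] / [9];  Q = [1, 2, 3, 7] / [4, 5, 9] / [6] / [8];  common shape = (4, 3, 1, 1)

Row-insert the values π_1, π_2, … into P one at a time, bumping the leftmost entry strictly greater than the inserted value down to the next row. The recording tableau Q records, in position (i, j), the step at which that cell was added to P.
  Insert 2 (step 1): P = [2];  Q = [1]
  Insert 4 (step 2): P = [2, 4];  Q = [1, 2]
  Insert 9 (step 3): P = [2, 4, 9];  Q = [1, 2, 3]
  Insert 1 (step 4): P = [1, 4, 9] / [2];  Q = [1, 2, 3] / [4]
  Insert 7 (step 5): P = [1, 4, 7] / [2, 9];  Q = [1, 2, 3] / [4, 5]
  Insert 6 (step 6): P = [1, 4, 6] / [2, 7] / [9];  Q = [1, 2, 3] / [4, 5] / [6]
  Insert 8 (step 7): P = [1, 4, 6, 8] / [2, 7] / [9];  Q = [1, 2, 3, 7] / [4, 5] / [6]
  Insert 3 (step 8): P = [1, 3, 6, 8] / [2, 4] / [7] / [9];  Q = [1, 2, 3, 7] / [4, 5] / [6] / [8]
  Insert 5 (step 9): P = [1, 3, 5, 8] / [2, 4, 6] / [7] / [9];  Q = [1, 2, 3, 7] / [4, 5, 9] / [6] / [8]
Final shape: (4, 3, 1, 1).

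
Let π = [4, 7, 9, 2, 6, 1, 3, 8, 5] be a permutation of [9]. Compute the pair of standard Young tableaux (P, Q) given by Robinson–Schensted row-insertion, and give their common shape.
P = [1, 3, 5] / [2, 6, 8] / [4, 7, 9];  Q = [1, 2, 3] / [4, 5, 8] / [6, 7, 9];  common shape = (3, 3, 3)

Row-insert the values π_1, π_2, … into P one at a time, bumping the leftmost entry strictly greater than the inserted value down to the next row. The recording tableau Q records, in position (i, j), the step at which that cell was added to P.
  Insert 4 (step 1): P = [4];  Q = [1]
  Insert 7 (step 2): P = [4, 7];  Q = [1, 2]
  Insert 9 (step 3): P = [4, 7, 9];  Q = [1, 2, 3]
  Insert 2 (step 4): P = [2, 7, 9] / [4];  Q = [1, 2, 3] / [4]
  Insert 6 (step 5): P = [2, 6, 9] / [4, 7];  Q = [1, 2, 3] / [4, 5]
  Insert 1 (step 6): P = [1, 6, 9] / [2, 7] / [4];  Q = [1, 2, 3] / [4, 5] / [6]
  Insert 3 (step 7): P = [1, 3, 9] / [2, 6] / [4, 7];  Q = [1, 2, 3] / [4, 5] / [6, 7]
  Insert 8 (step 8): P = [1, 3, 8] / [2, 6, 9] / [4, 7];  Q = [1, 2, 3] / [4, 5, 8] / [6, 7]
  Insert 5 (step 9): P = [1, 3, 5] / [2, 6, 8] / [4, 7, 9];  Q = [1, 2, 3] / [4, 5, 8] / [6, 7, 9]
Final shape: (3, 3, 3).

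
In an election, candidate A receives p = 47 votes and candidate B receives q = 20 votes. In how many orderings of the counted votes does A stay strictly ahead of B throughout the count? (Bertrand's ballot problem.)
Strict-lead orderings = 23358544941972240

Total orderings of the 67 votes with 47 for A: C(67, 47) = 57963796707857040. By the Bertrand ballot formula (Cycle Lemma / reflection principle), the number of orderings in which A is strictly ahead of B throughout is (p − q)/(p + q) · C(p + q, p) = (47 − 20)/(47 + 20) · 57963796707857040 = 23358544941972240.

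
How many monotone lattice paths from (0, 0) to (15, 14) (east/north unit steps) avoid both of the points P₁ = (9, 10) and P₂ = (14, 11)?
Number of paths = 42546852

Inclusion–exclusion. Total paths: C(29, 15) = 77558760. Through P₁: C(19, 9)·C(10, 6) = 19399380. Through P₂: C(25, 14)·C(4, 1) = 17829600. Since P₁ is strictly southwest of P₂, a monotone path through both must visit P₁ then P₂; paths through both = C(19, 9)·C(6, 5)·C(4, 1) = 2217072. Avoid both = 77558760 − 19399380 − 17829600 + 2217072 = 42546852.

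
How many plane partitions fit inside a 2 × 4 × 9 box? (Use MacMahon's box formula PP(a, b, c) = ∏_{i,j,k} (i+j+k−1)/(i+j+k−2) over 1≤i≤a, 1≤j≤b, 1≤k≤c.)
PP(2, 4, 9) = 143143

Evaluate the triple product over i = 1..2, j = 1..4, k = 1..9. The factors are (2/1) · (3/2) · (4/3) · (5/4) · (6/5) · (7/6) · (8/7) · (9/8) · … (72 factors total). The numerators and denominators telescope so the product is an integer; carrying out the multiplication exactly gives PP(2, 4, 9) = 143143.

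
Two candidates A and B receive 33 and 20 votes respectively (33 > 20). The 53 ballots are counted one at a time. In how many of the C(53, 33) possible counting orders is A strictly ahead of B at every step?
Strict-lead orderings = 49634247352235

Total orderings of the 53 votes with 33 for A: C(53, 33) = 202355008436035. By the Bertrand ballot formula (Cycle Lemma / reflection principle), the number of orderings in which A is strictly ahead of B throughout is (p − q)/(p + q) · C(p + q, p) = (33 − 20)/(33 + 20) · 202355008436035 = 49634247352235.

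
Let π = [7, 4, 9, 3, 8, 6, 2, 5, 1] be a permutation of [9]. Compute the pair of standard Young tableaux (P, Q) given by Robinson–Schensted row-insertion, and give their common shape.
P = [1, 5] / [2, 6] / [3, 8] / [4, 9] / [7];  Q = [1, 3] / [2, 5] / [4, 6] / [7, 8] / [9];  common shape = (2, 2, 2, 2, 1)

Row-insert the values π_1, π_2, … into P one at a time, bumping the leftmost entry strictly greater than the inserted value down to the next row. The recording tableau Q records, in position (i, j), the step at which that cell was added to P.
  Insert 7 (step 1): P = [7];  Q = [1]
  Insert 4 (step 2): P = [4] / [7];  Q = [1] / [2]
  Insert 9 (step 3): P = [4, 9] / [7];  Q = [1, 3] / [2]
  Insert 3 (step 4): P = [3, 9] / [4] / [7];  Q = [1, 3] / [2] / [4]
  Insert 8 (step 5): P = [3, 8] / [4, 9] / [7];  Q = [1, 3] / [2, 5] / [4]
  Insert 6 (step 6): P = [3, 6] / [4, 8] / [7, 9];  Q = [1, 3] / [2, 5] / [4, 6]
  Insert 2 (step 7): P = [2, 6] / [3, 8] / [4, 9] / [7];  Q = [1, 3] / [2, 5] / [4, 6] / [7]
  Insert 5 (step 8): P = [2, 5] / [3, 6] / [4, 8] / [7, 9];  Q = [1, 3] / [2, 5] / [4, 6] / [7, 8]
  Insert 1 (step 9): P = [1, 5] / [2, 6] / [3, 8] / [4, 9] / [7];  Q = [1, 3] / [2, 5] / [4, 6] / [7, 8] / [9]
Final shape: (2, 2, 2, 2, 1).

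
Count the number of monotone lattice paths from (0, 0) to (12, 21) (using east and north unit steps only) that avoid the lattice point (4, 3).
Number of paths = 300137695

Total paths from (0, 0) to (12, 21): C(33, 12) = 354817320. Paths through (4, 3): (paths (0, 0) → (4, 3)) × (paths (4, 3) → (12, 21)) = C(7, 4) · C(26, 8) = 35 · 1562275 = 54679625. Avoidance count = 354817320 − 54679625 = 300137695.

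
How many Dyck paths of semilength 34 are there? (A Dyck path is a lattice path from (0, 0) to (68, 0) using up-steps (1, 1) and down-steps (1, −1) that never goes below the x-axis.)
C_34 = 812944042149730764

These Dyck paths are counted by the Catalan number C_n = (1/(n + 1)) · C(2n, n). For n = 34: C_34 = (1/35) · C(68, 34) = 28453041475240576740/35 = 812944042149730764.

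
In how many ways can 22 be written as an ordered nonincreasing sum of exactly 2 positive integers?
p(22, 2 parts) = 11

Partitions of n into exactly k parts are in bijection with partitions of n − k into at most k parts (subtract 1 from each part). So p(22, exactly 2) = p(20, parts ≤ 2). Computing via the recurrence p(m, j) = p(m, j−1) + p(m−j, j) gives 11.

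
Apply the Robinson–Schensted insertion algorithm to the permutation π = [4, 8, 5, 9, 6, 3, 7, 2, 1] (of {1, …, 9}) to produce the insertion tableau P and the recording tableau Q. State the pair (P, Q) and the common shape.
P = [1, 5, 6, 7] / [2, 9] / [3] / [4] / [8];  Q = [1, 2, 4, 7] / [3, 5] / [6] / [8] / [9];  common shape = (4, 2, 1, 1, 1)

Row-insert the values π_1, π_2, … into P one at a time, bumping the leftmost entry strictly greater than the inserted value down to the next row. The recording tableau Q records, in position (i, j), the step at which that cell was added to P.
  Insert 4 (step 1): P = [4];  Q = [1]
  Insert 8 (step 2): P = [4, 8];  Q = [1, 2]
  Insert 5 (step 3): P = [4, 5] / [8];  Q = [1, 2] / [3]
  Insert 9 (step 4): P = [4, 5, 9] / [8];  Q = [1, 2, 4] / [3]
  Insert 6 (step 5): P = [4, 5, 6] / [8, 9];  Q = [1, 2, 4] / [3, 5]
  Insert 3 (step 6): P = [3, 5, 6] / [4, 9] / [8];  Q = [1, 2, 4] / [3, 5] / [6]
  Insert 7 (step 7): P = [3, 5, 6, 7] / [4, 9] / [8];  Q = [1, 2, 4, 7] / [3, 5] / [6]
  Insert 2 (step 8): P = [2, 5, 6, 7] / [3, 9] / [4] / [8];  Q = [1, 2, 4, 7] / [3, 5] / [6] / [8]
  Insert 1 (step 9): P = [1, 5, 6, 7] / [2, 9] / [3] / [4] / [8];  Q = [1, 2, 4, 7] / [3, 5] / [6] / [8] / [9]
Final shape: (4, 2, 1, 1, 1).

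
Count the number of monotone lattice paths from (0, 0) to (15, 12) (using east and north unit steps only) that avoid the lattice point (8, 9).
Number of paths = 14466660

Total paths from (0, 0) to (15, 12): C(27, 15) = 17383860. Paths through (8, 9): (paths (0, 0) → (8, 9)) × (paths (8, 9) → (15, 12)) = C(17, 8) · C(10, 7) = 24310 · 120 = 2917200. Avoidance count = 17383860 − 2917200 = 14466660.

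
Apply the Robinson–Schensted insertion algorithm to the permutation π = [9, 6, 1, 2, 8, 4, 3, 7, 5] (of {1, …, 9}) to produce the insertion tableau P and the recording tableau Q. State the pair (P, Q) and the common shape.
P = [1, 2, 3, 5] / [4, 7] / [6, 8] / [9];  Q = [1, 4, 5, 8] / [2, 6] / [3, 9] / [7];  common shape = (4, 2, 2, 1)

Row-insert the values π_1, π_2, … into P one at a time, bumping the leftmost entry strictly greater than the inserted value down to the next row. The recording tableau Q records, in position (i, j), the step at which that cell was added to P.
  Insert 9 (step 1): P = [9];  Q = [1]
  Insert 6 (step 2): P = [6] / [9];  Q = [1] / [2]
  Insert 1 (step 3): P = [1] / [6] / [9];  Q = [1] / [2] / [3]
  Insert 2 (step 4): P = [1, 2] / [6] / [9];  Q = [1, 4] / [2] / [3]
  Insert 8 (step 5): P = [1, 2, 8] / [6] / [9];  Q = [1, 4, 5] / [2] / [3]
  Insert 4 (step 6): P = [1, 2, 4] / [6, 8] / [9];  Q = [1, 4, 5] / [2, 6] / [3]
  Insert 3 (step 7): P = [1, 2, 3] / [4, 8] / [6] / [9];  Q = [1, 4, 5] / [2, 6] / [3] / [7]
  Insert 7 (step 8): P = [1, 2, 3, 7] / [4, 8] / [6] / [9];  Q = [1, 4, 5, 8] / [2, 6] / [3] / [7]
  Insert 5 (step 9): P = [1, 2, 3, 5] / [4, 7] / [6, 8] / [9];  Q = [1, 4, 5, 8] / [2, 6] / [3, 9] / [7]
Final shape: (4, 2, 2, 1).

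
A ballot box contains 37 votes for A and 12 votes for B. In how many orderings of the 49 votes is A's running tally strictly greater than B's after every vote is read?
Strict-lead orderings = 47073334100

Total orderings of the 49 votes with 37 for A: C(49, 37) = 92263734836. By the Bertrand ballot formula (Cycle Lemma / reflection principle), the number of orderings in which A is strictly ahead of B throughout is (p − q)/(p + q) · C(p + q, p) = (37 − 12)/(37 + 12) · 92263734836 = 47073334100.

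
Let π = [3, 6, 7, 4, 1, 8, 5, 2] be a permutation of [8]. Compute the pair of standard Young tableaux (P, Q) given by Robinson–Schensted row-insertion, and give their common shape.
P = [1, 2, 5, 8] / [3, 4] / [6, 7];  Q = [1, 2, 3, 6] / [4, 7] / [5, 8];  common shape = (4, 2, 2)

Row-insert the values π_1, π_2, … into P one at a time, bumping the leftmost entry strictly greater than the inserted value down to the next row. The recording tableau Q records, in position (i, j), the step at which that cell was added to P.
  Insert 3 (step 1): P = [3];  Q = [1]
  Insert 6 (step 2): P = [3, 6];  Q = [1, 2]
  Insert 7 (step 3): P = [3, 6, 7];  Q = [1, 2, 3]
  Insert 4 (step 4): P = [3, 4, 7] / [6];  Q = [1, 2, 3] / [4]
  Insert 1 (step 5): P = [1, 4, 7] / [3] / [6];  Q = [1, 2, 3] / [4] / [5]
  Insert 8 (step 6): P = [1, 4, 7, 8] / [3] / [6];  Q = [1, 2, 3, 6] / [4] / [5]
  Insert 5 (step 7): P = [1, 4, 5, 8] / [3, 7] / [6];  Q = [1, 2, 3, 6] / [4, 7] / [5]
  Insert 2 (step 8): P = [1, 2, 5, 8] / [3, 4] / [6, 7];  Q = [1, 2, 3, 6] / [4, 7] / [5, 8]
Final shape: (4, 2, 2).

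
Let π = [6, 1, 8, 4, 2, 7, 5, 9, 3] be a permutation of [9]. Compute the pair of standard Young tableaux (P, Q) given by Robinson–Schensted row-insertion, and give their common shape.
P = [1, 2, 3, 9] / [4, 5] / [6, 7] / [8];  Q = [1, 3, 6, 8] / [2, 4] / [5, 7] / [9];  common shape = (4, 2, 2, 1)

Row-insert the values π_1, π_2, … into P one at a time, bumping the leftmost entry strictly greater than the inserted value down to the next row. The recording tableau Q records, in position (i, j), the step at which that cell was added to P.
  Insert 6 (step 1): P = [6];  Q = [1]
  Insert 1 (step 2): P = [1] / [6];  Q = [1] / [2]
  Insert 8 (step 3): P = [1, 8] / [6];  Q = [1, 3] / [2]
  Insert 4 (step 4): P = [1, 4] / [6, 8];  Q = [1, 3] / [2, 4]
  Insert 2 (step 5): P = [1, 2] / [4, 8] / [6];  Q = [1, 3] / [2, 4] / [5]
  Insert 7 (step 6): P = [1, 2, 7] / [4, 8] / [6];  Q = [1, 3, 6] / [2, 4] / [5]
  Insert 5 (step 7): P = [1, 2, 5] / [4, 7] / [6, 8];  Q = [1, 3, 6] / [2, 4] / [5, 7]
  Insert 9 (step 8): P = [1, 2, 5, 9] / [4, 7] / [6, 8];  Q = [1, 3, 6, 8] / [2, 4] / [5, 7]
  Insert 3 (step 9): P = [1, 2, 3, 9] / [4, 5] / [6, 7] / [8];  Q = [1, 3, 6, 8] / [2, 4] / [5, 7] / [9]
Final shape: (4, 2, 2, 1).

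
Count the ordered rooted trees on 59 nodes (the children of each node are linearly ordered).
C_58 = 104088460289122304033498318812080

These ordered rooted trees are counted by the Catalan number C_n = (1/(n + 1)) · C(2n, n). For n = 58: C_58 = (1/59) · C(116, 58) = 6141219157058215937976400809912720/59 = 104088460289122304033498318812080.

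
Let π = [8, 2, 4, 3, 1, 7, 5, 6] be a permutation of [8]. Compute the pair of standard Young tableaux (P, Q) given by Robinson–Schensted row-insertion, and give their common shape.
P = [1, 3, 5, 6] / [2, 7] / [4] / [8];  Q = [1, 3, 6, 8] / [2, 7] / [4] / [5];  common shape = (4, 2, 1, 1)

Row-insert the values π_1, π_2, … into P one at a time, bumping the leftmost entry strictly greater than the inserted value down to the next row. The recording tableau Q records, in position (i, j), the step at which that cell was added to P.
  Insert 8 (step 1): P = [8];  Q = [1]
  Insert 2 (step 2): P = [2] / [8];  Q = [1] / [2]
  Insert 4 (step 3): P = [2, 4] / [8];  Q = [1, 3] / [2]
  Insert 3 (step 4): P = [2, 3] / [4] / [8];  Q = [1, 3] / [2] / [4]
  Insert 1 (step 5): P = [1, 3] / [2] / [4] / [8];  Q = [1, 3] / [2] / [4] / [5]
  Insert 7 (step 6): P = [1, 3, 7] / [2] / [4] / [8];  Q = [1, 3, 6] / [2] / [4] / [5]
  Insert 5 (step 7): P = [1, 3, 5] / [2, 7] / [4] / [8];  Q = [1, 3, 6] / [2, 7] / [4] / [5]
  Insert 6 (step 8): P = [1, 3, 5, 6] / [2, 7] / [4] / [8];  Q = [1, 3, 6, 8] / [2, 7] / [4] / [5]
Final shape: (4, 2, 1, 1).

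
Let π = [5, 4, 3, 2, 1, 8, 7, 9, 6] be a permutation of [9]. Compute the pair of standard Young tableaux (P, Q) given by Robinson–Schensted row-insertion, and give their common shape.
P = [1, 6, 9] / [2, 7] / [3, 8] / [4] / [5];  Q = [1, 6, 8] / [2, 7] / [3, 9] / [4] / [5];  common shape = (3, 2, 2, 1, 1)

Row-insert the values π_1, π_2, … into P one at a time, bumping the leftmost entry strictly greater than the inserted value down to the next row. The recording tableau Q records, in position (i, j), the step at which that cell was added to P.
  Insert 5 (step 1): P = [5];  Q = [1]
  Insert 4 (step 2): P = [4] / [5];  Q = [1] / [2]
  Insert 3 (step 3): P = [3] / [4] / [5];  Q = [1] / [2] / [3]
  Insert 2 (step 4): P = [2] / [3] / [4] / [5];  Q = [1] / [2] / [3] / [4]
  Insert 1 (step 5): P = [1] / [2] / [3] / [4] / [5];  Q = [1] / [2] / [3] / [4] / [5]
  Insert 8 (step 6): P = [1, 8] / [2] / [3] / [4] / [5];  Q = [1, 6] / [2] / [3] / [4] / [5]
  Insert 7 (step 7): P = [1, 7] / [2, 8] / [3] / [4] / [5];  Q = [1, 6] / [2, 7] / [3] / [4] / [5]
  Insert 9 (step 8): P = [1, 7, 9] / [2, 8] / [3] / [4] / [5];  Q = [1, 6, 8] / [2, 7] / [3] / [4] / [5]
  Insert 6 (step 9): P = [1, 6, 9] / [2, 7] / [3, 8] / [4] / [5];  Q = [1, 6, 8] / [2, 7] / [3, 9] / [4] / [5]
Final shape: (3, 2, 2, 1, 1).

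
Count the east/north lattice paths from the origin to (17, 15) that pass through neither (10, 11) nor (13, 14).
Number of paths = 384306540

Inclusion–exclusion. Total paths: C(32, 17) = 565722720. Through P₁: C(21, 10)·C(11, 7) = 116396280. Through P₂: C(27, 13)·C(5, 4) = 100291500. Since P₁ is strictly southwest of P₂, a monotone path through both must visit P₁ then P₂; paths through both = C(21, 10)·C(6, 3)·C(5, 4) = 35271600. Avoid both = 565722720 − 116396280 − 100291500 + 35271600 = 384306540.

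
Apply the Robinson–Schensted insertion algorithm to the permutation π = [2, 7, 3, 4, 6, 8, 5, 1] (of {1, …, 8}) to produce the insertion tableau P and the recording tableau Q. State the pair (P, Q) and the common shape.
P = [1, 3, 4, 5, 8] / [2] / [6] / [7];  Q = [1, 2, 4, 5, 6] / [3] / [7] / [8];  common shape = (5, 1, 1, 1)

Row-insert the values π_1, π_2, … into P one at a time, bumping the leftmost entry strictly greater than the inserted value down to the next row. The recording tableau Q records, in position (i, j), the step at which that cell was added to P.
  Insert 2 (step 1): P = [2];  Q = [1]
  Insert 7 (step 2): P = [2, 7];  Q = [1, 2]
  Insert 3 (step 3): P = [2, 3] / [7];  Q = [1, 2] / [3]
  Insert 4 (step 4): P = [2, 3, 4] / [7];  Q = [1, 2, 4] / [3]
  Insert 6 (step 5): P = [2, 3, 4, 6] / [7];  Q = [1, 2, 4, 5] / [3]
  Insert 8 (step 6): P = [2, 3, 4, 6, 8] / [7];  Q = [1, 2, 4, 5, 6] / [3]
  Insert 5 (step 7): P = [2, 3, 4, 5, 8] / [6] / [7];  Q = [1, 2, 4, 5, 6] / [3] / [7]
  Insert 1 (step 8): P = [1, 3, 4, 5, 8] / [2] / [6] / [7];  Q = [1, 2, 4, 5, 6] / [3] / [7] / [8]
Final shape: (5, 1, 1, 1).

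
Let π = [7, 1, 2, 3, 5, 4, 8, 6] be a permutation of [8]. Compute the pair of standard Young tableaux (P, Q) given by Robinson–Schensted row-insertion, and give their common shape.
P = [1, 2, 3, 4, 6] / [5, 8] / [7];  Q = [1, 3, 4, 5, 7] / [2, 8] / [6];  common shape = (5, 2, 1)

Row-insert the values π_1, π_2, … into P one at a time, bumping the leftmost entry strictly greater than the inserted value down to the next row. The recording tableau Q records, in position (i, j), the step at which that cell was added to P.
  Insert 7 (step 1): P = [7];  Q = [1]
  Insert 1 (step 2): P = [1] / [7];  Q = [1] / [2]
  Insert 2 (step 3): P = [1, 2] / [7];  Q = [1, 3] / [2]
  Insert 3 (step 4): P = [1, 2, 3] / [7];  Q = [1, 3, 4] / [2]
  Insert 5 (step 5): P = [1, 2, 3, 5] / [7];  Q = [1, 3, 4, 5] / [2]
  Insert 4 (step 6): P = [1, 2, 3, 4] / [5] / [7];  Q = [1, 3, 4, 5] / [2] / [6]
  Insert 8 (step 7): P = [1, 2, 3, 4, 8] / [5] / [7];  Q = [1, 3, 4, 5, 7] / [2] / [6]
  Insert 6 (step 8): P = [1, 2, 3, 4, 6] / [5, 8] / [7];  Q = [1, 3, 4, 5, 7] / [2, 8] / [6]
Final shape: (5, 2, 1).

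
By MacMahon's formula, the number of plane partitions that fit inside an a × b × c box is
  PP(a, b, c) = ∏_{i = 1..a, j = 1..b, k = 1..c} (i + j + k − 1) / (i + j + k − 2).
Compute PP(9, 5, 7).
PP(9, 5, 7) = 2424984388825856

Evaluate the triple product over i = 1..9, j = 1..5, k = 1..7. The factors are (2/1) · (3/2) · (4/3) · (5/4) · (6/5) · (7/6) · (8/7) · (3/2) · … (315 factors total). The numerators and denominators telescope so the product is an integer; carrying out the multiplication exactly gives PP(9, 5, 7) = 2424984388825856.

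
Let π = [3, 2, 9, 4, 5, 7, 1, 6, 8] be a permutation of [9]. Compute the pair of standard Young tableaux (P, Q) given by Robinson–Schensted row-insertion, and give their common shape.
P = [1, 4, 5, 6, 8] / [2, 7] / [3, 9];  Q = [1, 3, 5, 6, 9] / [2, 4] / [7, 8];  common shape = (5, 2, 2)

Row-insert the values π_1, π_2, … into P one at a time, bumping the leftmost entry strictly greater than the inserted value down to the next row. The recording tableau Q records, in position (i, j), the step at which that cell was added to P.
  Insert 3 (step 1): P = [3];  Q = [1]
  Insert 2 (step 2): P = [2] / [3];  Q = [1] / [2]
  Insert 9 (step 3): P = [2, 9] / [3];  Q = [1, 3] / [2]
  Insert 4 (step 4): P = [2, 4] / [3, 9];  Q = [1, 3] / [2, 4]
  Insert 5 (step 5): P = [2, 4, 5] / [3, 9];  Q = [1, 3, 5] / [2, 4]
  Insert 7 (step 6): P = [2, 4, 5, 7] / [3, 9];  Q = [1, 3, 5, 6] / [2, 4]
  Insert 1 (step 7): P = [1, 4, 5, 7] / [2, 9] / [3];  Q = [1, 3, 5, 6] / [2, 4] / [7]
  Insert 6 (step 8): P = [1, 4, 5, 6] / [2, 7] / [3, 9];  Q = [1, 3, 5, 6] / [2, 4] / [7, 8]
  Insert 8 (step 9): P = [1, 4, 5, 6, 8] / [2, 7] / [3, 9];  Q = [1, 3, 5, 6, 9] / [2, 4] / [7, 8]
Final shape: (5, 2, 2).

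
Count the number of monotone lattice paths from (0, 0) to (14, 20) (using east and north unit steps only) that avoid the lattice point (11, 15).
Number of paths = 959310680

Total paths from (0, 0) to (14, 20): C(34, 14) = 1391975640. Paths through (11, 15): (paths (0, 0) → (11, 15)) × (paths (11, 15) → (14, 20)) = C(26, 11) · C(8, 3) = 7726160 · 56 = 432664960. Avoidance count = 1391975640 − 432664960 = 959310680.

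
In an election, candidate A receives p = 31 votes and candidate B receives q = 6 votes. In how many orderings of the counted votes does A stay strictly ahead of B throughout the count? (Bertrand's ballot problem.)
Strict-lead orderings = 1570800

Total orderings of the 37 votes with 31 for A: C(37, 31) = 2324784. By the Bertrand ballot formula (Cycle Lemma / reflection principle), the number of orderings in which A is strictly ahead of B throughout is (p − q)/(p + q) · C(p + q, p) = (31 − 6)/(31 + 6) · 2324784 = 1570800.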